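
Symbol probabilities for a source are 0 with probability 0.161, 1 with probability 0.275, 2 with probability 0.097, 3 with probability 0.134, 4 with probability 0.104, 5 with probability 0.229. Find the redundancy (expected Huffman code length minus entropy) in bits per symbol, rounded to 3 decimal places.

Entropy H = −Σ p log₂ p ≈ 2.4780 bits.
Huffman merges: 97/1000+13/125→201/1000; 67/500+161/1000→59/200; 201/1000+229/1000→43/100; 11/40+59/200→57/100; 43/100+57/100→1. L = 312/125 ≈ 2.4960.
L − H = 2.4960 − 2.4780 = 0.018 bits.

0.018 bits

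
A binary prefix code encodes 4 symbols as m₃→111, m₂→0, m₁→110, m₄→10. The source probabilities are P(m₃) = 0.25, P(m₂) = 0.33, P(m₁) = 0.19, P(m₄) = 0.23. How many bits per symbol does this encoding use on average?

L̄ = Σ pᵢ·ℓᵢ = 0.25·3 + 0.33·1 + 0.19·3 + 0.23·2 = 2.11 bits/symbol.

2.11 bits/symbol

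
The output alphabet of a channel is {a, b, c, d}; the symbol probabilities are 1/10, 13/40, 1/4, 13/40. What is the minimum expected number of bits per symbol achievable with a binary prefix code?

Repeatedly combine the two least-probable nodes; the expected code length is the sum of the merged weights.
merge 1/10 + 1/4 → 7/20
merge 13/40 + 13/40 → 13/20
merge 7/20 + 13/20 → 1
L = 7/20 + 13/20 + 1 = 2 bits/symbol.

2 bits/symbol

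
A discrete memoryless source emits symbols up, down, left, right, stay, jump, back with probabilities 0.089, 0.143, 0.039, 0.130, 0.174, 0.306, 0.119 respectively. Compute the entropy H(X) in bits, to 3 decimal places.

2.604 bits

H = −Σ pᵢ log₂ pᵢ.
−0.089·log₂(0.089) = 0.3106
−0.143·log₂(0.143) = 0.4012
−0.039·log₂(0.039) = 0.1825
−0.130·log₂(0.130) = 0.3826
−0.174·log₂(0.174) = 0.4390
−0.306·log₂(0.306) = 0.5228
−0.119·log₂(0.119) = 0.3654
Sum ≈ 2.6042 → 2.604 bits.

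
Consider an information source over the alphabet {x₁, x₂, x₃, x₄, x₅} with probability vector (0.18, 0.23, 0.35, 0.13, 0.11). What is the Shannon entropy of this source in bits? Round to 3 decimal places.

2.196 bits

H = −Σ pᵢ log₂ pᵢ.
−0.18·log₂(0.18) = 0.4453
−0.23·log₂(0.23) = 0.4877
−0.35·log₂(0.35) = 0.5301
−0.13·log₂(0.13) = 0.3826
−0.11·log₂(0.11) = 0.3503
Sum ≈ 2.1960 → 2.196 bits.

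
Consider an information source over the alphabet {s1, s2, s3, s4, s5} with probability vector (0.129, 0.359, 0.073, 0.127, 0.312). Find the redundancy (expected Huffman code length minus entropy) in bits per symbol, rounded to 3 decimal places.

0.080 bits

Entropy H = −Σ p log₂ p ≈ 2.0897 bits.
Huffman merges: 73/1000+127/1000→1/5; 129/1000+1/5→329/1000; 39/125+329/1000→641/1000; 359/1000+641/1000→1. L = 217/100 ≈ 2.1700.
L − H = 2.1700 − 2.0897 = 0.080 bits.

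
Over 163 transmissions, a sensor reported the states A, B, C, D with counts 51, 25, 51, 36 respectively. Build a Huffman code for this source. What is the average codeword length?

Probabilities are the counts divided by 163.
Repeatedly combine the two least-probable nodes; the expected code length is the sum of the merged weights.
merge 25/163 + 36/163 → 61/163
merge 51/163 + 51/163 → 102/163
merge 61/163 + 102/163 → 1
L = 61/163 + 102/163 + 1 = 2 bits/symbol.

2 bits/symbol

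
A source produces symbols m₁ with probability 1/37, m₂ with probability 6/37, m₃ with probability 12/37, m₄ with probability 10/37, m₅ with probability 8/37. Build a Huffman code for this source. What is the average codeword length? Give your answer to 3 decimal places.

2.189 bits/symbol

Repeatedly combine the two least-probable nodes; the expected code length is the sum of the merged weights.
merge 1/37 + 6/37 → 7/37
merge 7/37 + 8/37 → 15/37
merge 10/37 + 12/37 → 22/37
merge 15/37 + 22/37 → 1
L = 7/37 + 15/37 + 22/37 + 1 = 81/37 ≈ 2.189 bits/symbol.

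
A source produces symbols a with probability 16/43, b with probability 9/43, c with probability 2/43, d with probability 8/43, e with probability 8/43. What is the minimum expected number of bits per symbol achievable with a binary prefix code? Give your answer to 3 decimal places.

2.233 bits/symbol

Repeatedly combine the two least-probable nodes; the expected code length is the sum of the merged weights.
merge 2/43 + 8/43 → 10/43
merge 8/43 + 9/43 → 17/43
merge 10/43 + 16/43 → 26/43
merge 17/43 + 26/43 → 1
L = 10/43 + 17/43 + 26/43 + 1 = 96/43 ≈ 2.233 bits/symbol.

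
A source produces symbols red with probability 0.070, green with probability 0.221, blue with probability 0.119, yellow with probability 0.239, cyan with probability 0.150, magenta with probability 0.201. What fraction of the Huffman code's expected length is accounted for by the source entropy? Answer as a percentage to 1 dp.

98.3%

Entropy H = −Σ p log₂ p ≈ 2.4846 bits.
Huffman merges: 7/100+119/1000→189/1000; 3/20+189/1000→339/1000; 201/1000+221/1000→211/500; 239/1000+339/1000→289/500; 211/500+289/500→1. L = 316/125 ≈ 2.5280.
Efficiency = H/L = 2.4846/2.5280 = 98.3%.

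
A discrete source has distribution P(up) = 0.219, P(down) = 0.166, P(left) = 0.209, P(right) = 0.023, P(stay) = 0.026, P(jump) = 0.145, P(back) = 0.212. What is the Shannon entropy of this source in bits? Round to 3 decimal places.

H = −Σ pᵢ log₂ pᵢ.
−0.219·log₂(0.219) = 0.4798
−0.166·log₂(0.166) = 0.4301
−0.209·log₂(0.209) = 0.4720
−0.023·log₂(0.023) = 0.1252
−0.026·log₂(0.026) = 0.1369
−0.145·log₂(0.145) = 0.4040
−0.212·log₂(0.212) = 0.4744
Sum ≈ 2.5224 → 2.522 bits.

2.522 bits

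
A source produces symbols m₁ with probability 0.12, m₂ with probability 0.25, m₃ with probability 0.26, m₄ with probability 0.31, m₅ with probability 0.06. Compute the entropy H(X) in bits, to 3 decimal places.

H = −Σ pᵢ log₂ pᵢ.
−0.12·log₂(0.12) = 0.3671
−0.25·log₂(0.25) = 0.5000
−0.26·log₂(0.26) = 0.5053
−0.31·log₂(0.31) = 0.5238
−0.06·log₂(0.06) = 0.2435
Sum ≈ 2.1397 → 2.140 bits.

2.140 bits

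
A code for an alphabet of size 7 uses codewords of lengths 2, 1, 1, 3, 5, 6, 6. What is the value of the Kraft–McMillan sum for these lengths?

With common denominator 2^6 = 64: Σ 2^(−ℓᵢ) = 16/64 + 32/64 + 32/64 + 8/64 + 2/64 + 1/64 + 1/64 = 92/64 = 1.4375.

1.4375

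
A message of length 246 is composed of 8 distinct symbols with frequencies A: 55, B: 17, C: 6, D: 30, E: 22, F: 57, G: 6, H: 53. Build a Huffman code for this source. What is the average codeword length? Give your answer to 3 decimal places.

Probabilities are the counts divided by 246.
Repeatedly combine the two least-probable nodes; the expected code length is the sum of the merged weights.
merge 1/41 + 1/41 → 2/41
merge 2/41 + 17/246 → 29/246
merge 11/123 + 29/246 → 17/82
merge 5/41 + 17/82 → 27/82
merge 53/246 + 55/246 → 18/41
merge 19/82 + 27/82 → 23/41
merge 18/41 + 23/41 → 1
L = 2/41 + 29/246 + 17/82 + 27/82 + 18/41 + 23/41 + 1 = 665/246 ≈ 2.703 bits/symbol.

2.703 bits/symbol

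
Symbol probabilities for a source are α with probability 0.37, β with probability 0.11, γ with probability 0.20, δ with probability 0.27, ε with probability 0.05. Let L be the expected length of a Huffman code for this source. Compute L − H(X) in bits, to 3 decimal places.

0.078 bits

Entropy H = −Σ p log₂ p ≈ 2.0715 bits.
Huffman merges: 1/20+11/100→4/25; 4/25+1/5→9/25; 27/100+9/25→63/100; 37/100+63/100→1. L = 43/20 ≈ 2.1500.
L − H = 2.1500 − 2.0715 = 0.078 bits.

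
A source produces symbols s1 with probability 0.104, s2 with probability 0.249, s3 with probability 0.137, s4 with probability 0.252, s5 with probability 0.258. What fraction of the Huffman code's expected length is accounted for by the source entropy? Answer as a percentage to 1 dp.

99.8%

Entropy H = −Σ p log₂ p ≈ 2.2373 bits.
Huffman merges: 13/125+137/1000→241/1000; 241/1000+249/1000→49/100; 63/250+129/500→51/100; 49/100+51/100→1. L = 2241/1000 ≈ 2.2410.
Efficiency = H/L = 2.2373/2.2410 = 99.8%.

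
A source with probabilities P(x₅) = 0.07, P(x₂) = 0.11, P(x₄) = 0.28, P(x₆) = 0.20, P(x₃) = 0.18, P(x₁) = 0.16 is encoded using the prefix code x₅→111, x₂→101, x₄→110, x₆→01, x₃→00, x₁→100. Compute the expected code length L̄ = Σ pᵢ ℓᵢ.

L̄ = Σ pᵢ·ℓᵢ = 0.07·3 + 0.11·3 + 0.28·3 + 0.20·2 + 0.18·2 + 0.16·3 = 2.62 bits/symbol.

2.62 bits/symbol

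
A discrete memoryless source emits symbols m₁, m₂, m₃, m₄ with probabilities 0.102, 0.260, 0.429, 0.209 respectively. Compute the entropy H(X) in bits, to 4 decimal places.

H = −Σ pᵢ log₂ pᵢ.
−0.102·log₂(0.102) = 0.3359
−0.260·log₂(0.260) = 0.5053
−0.429·log₂(0.429) = 0.5238
−0.209·log₂(0.209) = 0.4720
Sum ≈ 1.8370 → 1.8370 bits.

1.8370 bits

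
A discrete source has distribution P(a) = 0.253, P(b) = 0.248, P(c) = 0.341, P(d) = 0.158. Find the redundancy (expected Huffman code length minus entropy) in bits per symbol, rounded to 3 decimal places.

0.050 bits

Entropy H = −Σ p log₂ p ≈ 1.9504 bits.
Huffman merges: 79/500+31/125→203/500; 253/1000+341/1000→297/500; 203/500+297/500→1. L = 2 ≈ 2.0000.
L − H = 2.0000 − 1.9504 = 0.050 bits.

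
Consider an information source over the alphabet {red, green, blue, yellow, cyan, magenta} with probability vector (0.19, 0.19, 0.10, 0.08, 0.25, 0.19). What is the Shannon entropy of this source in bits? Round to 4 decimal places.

H = −Σ pᵢ log₂ pᵢ.
−0.19·log₂(0.19) = 0.4552
−0.19·log₂(0.19) = 0.4552
−0.10·log₂(0.10) = 0.3322
−0.08·log₂(0.08) = 0.2915
−0.25·log₂(0.25) = 0.5000
−0.19·log₂(0.19) = 0.4552
Sum ≈ 2.4894 → 2.4894 bits.

2.4894 bits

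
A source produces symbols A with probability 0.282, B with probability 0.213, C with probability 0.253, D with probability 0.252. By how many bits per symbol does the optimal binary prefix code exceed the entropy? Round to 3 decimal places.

0.007 bits

Entropy H = −Σ p log₂ p ≈ 1.9930 bits.
Huffman merges: 213/1000+63/250→93/200; 253/1000+141/500→107/200; 93/200+107/200→1. L = 2 ≈ 2.0000.
L − H = 2.0000 − 1.9930 = 0.007 bits.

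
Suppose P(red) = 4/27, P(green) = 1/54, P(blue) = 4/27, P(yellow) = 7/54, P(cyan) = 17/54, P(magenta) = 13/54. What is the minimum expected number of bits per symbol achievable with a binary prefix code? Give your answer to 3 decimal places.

2.444 bits/symbol

Repeatedly combine the two least-probable nodes; the expected code length is the sum of the merged weights.
merge 1/54 + 7/54 → 4/27
merge 4/27 + 4/27 → 8/27
merge 4/27 + 13/54 → 7/18
merge 8/27 + 17/54 → 11/18
merge 7/18 + 11/18 → 1
L = 4/27 + 8/27 + 7/18 + 11/18 + 1 = 22/9 ≈ 2.444 bits/symbol.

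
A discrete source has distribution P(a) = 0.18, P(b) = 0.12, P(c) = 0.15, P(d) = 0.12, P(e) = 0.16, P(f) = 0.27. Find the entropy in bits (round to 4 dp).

H = −Σ pᵢ log₂ pᵢ.
−0.18·log₂(0.18) = 0.4453
−0.12·log₂(0.12) = 0.3671
−0.15·log₂(0.15) = 0.4105
−0.12·log₂(0.12) = 0.3671
−0.16·log₂(0.16) = 0.4230
−0.27·log₂(0.27) = 0.5100
Sum ≈ 2.5230 → 2.5230 bits.

2.5230 bits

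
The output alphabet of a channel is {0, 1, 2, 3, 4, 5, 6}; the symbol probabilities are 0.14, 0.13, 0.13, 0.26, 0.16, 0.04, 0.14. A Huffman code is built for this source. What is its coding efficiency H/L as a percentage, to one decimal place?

Entropy H = −Σ p log₂ p ≈ 2.6736 bits.
Huffman merges: 1/25+13/100→17/100; 13/100+7/50→27/100; 7/50+4/25→3/10; 17/100+13/50→43/100; 27/100+3/10→57/100; 43/100+57/100→1. L = 137/50 ≈ 2.7400.
Efficiency = H/L = 2.6736/2.7400 = 97.6%.

97.6%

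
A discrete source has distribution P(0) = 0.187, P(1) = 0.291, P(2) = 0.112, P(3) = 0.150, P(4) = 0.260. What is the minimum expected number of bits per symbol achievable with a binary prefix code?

Repeatedly combine the two least-probable nodes; the expected code length is the sum of the merged weights.
merge 14/125 + 3/20 → 131/500
merge 187/1000 + 13/50 → 447/1000
merge 131/500 + 291/1000 → 553/1000
merge 447/1000 + 553/1000 → 1
L = 131/500 + 447/1000 + 553/1000 + 1 = 1131/500 = 2.262 bits/symbol.

2.262 bits/symbol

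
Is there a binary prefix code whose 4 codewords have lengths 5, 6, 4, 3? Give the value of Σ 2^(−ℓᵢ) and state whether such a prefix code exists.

With common denominator 2^6 = 64: Σ 2^(−ℓᵢ) = 2/64 + 1/64 + 4/64 + 8/64 = 15/64 = 0.234375.
Kraft's inequality requires Σ ≤ 1; here Σ = 0.234375 ≤ 1, so such a prefix code exists.

0.234375; yes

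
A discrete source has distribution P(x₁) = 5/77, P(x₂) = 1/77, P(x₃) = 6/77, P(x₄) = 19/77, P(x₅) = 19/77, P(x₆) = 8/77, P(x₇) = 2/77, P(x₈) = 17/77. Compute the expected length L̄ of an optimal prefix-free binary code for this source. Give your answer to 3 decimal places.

2.610 bits/symbol

Repeatedly combine the two least-probable nodes; the expected code length is the sum of the merged weights.
merge 1/77 + 2/77 → 3/77
merge 3/77 + 5/77 → 8/77
merge 6/77 + 8/77 → 2/11
merge 8/77 + 2/11 → 2/7
merge 17/77 + 19/77 → 36/77
merge 19/77 + 2/7 → 41/77
merge 36/77 + 41/77 → 1
L = 3/77 + 8/77 + 2/11 + 2/7 + 36/77 + 41/77 + 1 = 201/77 ≈ 2.610 bits/symbol.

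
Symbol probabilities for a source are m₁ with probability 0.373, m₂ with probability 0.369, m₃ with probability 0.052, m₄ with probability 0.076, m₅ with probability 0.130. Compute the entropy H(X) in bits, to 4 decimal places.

H = −Σ pᵢ log₂ pᵢ.
−0.373·log₂(0.373) = 0.5307
−0.369·log₂(0.369) = 0.5307
−0.052·log₂(0.052) = 0.2218
−0.076·log₂(0.076) = 0.2826
−0.130·log₂(0.130) = 0.3826
Sum ≈ 1.9484 → 1.9484 bits.

1.9484 bits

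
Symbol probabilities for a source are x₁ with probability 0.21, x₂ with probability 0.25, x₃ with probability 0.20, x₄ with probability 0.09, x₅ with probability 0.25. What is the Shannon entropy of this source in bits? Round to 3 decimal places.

2.250 bits

H = −Σ pᵢ log₂ pᵢ.
−0.21·log₂(0.21) = 0.4728
−0.25·log₂(0.25) = 0.5000
−0.20·log₂(0.20) = 0.4644
−0.09·log₂(0.09) = 0.3127
−0.25·log₂(0.25) = 0.5000
Sum ≈ 2.2499 → 2.250 bits.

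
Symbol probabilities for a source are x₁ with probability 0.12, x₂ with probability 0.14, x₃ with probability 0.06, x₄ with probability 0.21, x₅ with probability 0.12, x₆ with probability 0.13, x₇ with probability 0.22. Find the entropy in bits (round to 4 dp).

H = −Σ pᵢ log₂ pᵢ.
−0.12·log₂(0.12) = 0.3671
−0.14·log₂(0.14) = 0.3971
−0.06·log₂(0.06) = 0.2435
−0.21·log₂(0.21) = 0.4728
−0.12·log₂(0.12) = 0.3671
−0.13·log₂(0.13) = 0.3826
−0.22·log₂(0.22) = 0.4806
Sum ≈ 2.7108 → 2.7108 bits.

2.7108 bits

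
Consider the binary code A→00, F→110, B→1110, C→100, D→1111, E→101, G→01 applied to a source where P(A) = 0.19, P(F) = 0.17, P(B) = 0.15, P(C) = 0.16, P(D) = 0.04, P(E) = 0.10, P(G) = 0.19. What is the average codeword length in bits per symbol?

2.81 bits/symbol

L̄ = Σ pᵢ·ℓᵢ = 0.19·2 + 0.17·3 + 0.15·4 + 0.16·3 + 0.04·4 + 0.10·3 + 0.19·2 = 2.81 bits/symbol.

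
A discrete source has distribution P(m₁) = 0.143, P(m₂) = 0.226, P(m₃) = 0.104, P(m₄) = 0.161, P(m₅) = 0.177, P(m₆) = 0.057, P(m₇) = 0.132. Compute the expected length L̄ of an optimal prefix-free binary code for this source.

Repeatedly combine the two least-probable nodes; the expected code length is the sum of the merged weights.
merge 57/1000 + 13/125 → 161/1000
merge 33/250 + 143/1000 → 11/40
merge 161/1000 + 161/1000 → 161/500
merge 177/1000 + 113/500 → 403/1000
merge 11/40 + 161/500 → 597/1000
merge 403/1000 + 597/1000 → 1
L = 161/1000 + 11/40 + 161/500 + 403/1000 + 597/1000 + 1 = 1379/500 = 2.758 bits/symbol.

2.758 bits/symbol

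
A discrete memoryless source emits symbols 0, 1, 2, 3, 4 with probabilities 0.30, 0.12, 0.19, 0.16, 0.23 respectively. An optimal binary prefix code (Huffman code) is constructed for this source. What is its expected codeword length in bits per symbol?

Repeatedly combine the two least-probable nodes; the expected code length is the sum of the merged weights.
merge 3/25 + 4/25 → 7/25
merge 19/100 + 23/100 → 21/50
merge 7/25 + 3/10 → 29/50
merge 21/50 + 29/50 → 1
L = 7/25 + 21/50 + 29/50 + 1 = 57/25 = 2.28 bits/symbol.

2.28 bits/symbol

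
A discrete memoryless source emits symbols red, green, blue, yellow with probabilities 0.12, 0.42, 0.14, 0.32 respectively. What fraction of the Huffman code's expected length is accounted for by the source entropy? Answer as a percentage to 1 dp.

Entropy H = −Σ p log₂ p ≈ 1.8159 bits.
Huffman merges: 3/25+7/50→13/50; 13/50+8/25→29/50; 21/50+29/50→1. L = 46/25 ≈ 1.8400.
Efficiency = H/L = 1.8159/1.8400 = 98.7%.

98.7%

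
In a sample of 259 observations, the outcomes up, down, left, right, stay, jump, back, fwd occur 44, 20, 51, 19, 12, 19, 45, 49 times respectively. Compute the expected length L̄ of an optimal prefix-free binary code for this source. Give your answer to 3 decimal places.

2.884 bits/symbol

Probabilities are the counts divided by 259.
Repeatedly combine the two least-probable nodes; the expected code length is the sum of the merged weights.
merge 12/259 + 19/259 → 31/259
merge 19/259 + 20/259 → 39/259
merge 31/259 + 39/259 → 10/37
merge 44/259 + 45/259 → 89/259
merge 7/37 + 51/259 → 100/259
merge 10/37 + 89/259 → 159/259
merge 100/259 + 159/259 → 1
L = 31/259 + 39/259 + 10/37 + 89/259 + 100/259 + 159/259 + 1 = 747/259 ≈ 2.884 bits/symbol.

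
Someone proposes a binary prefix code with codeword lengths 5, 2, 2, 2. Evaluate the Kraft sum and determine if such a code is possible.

With common denominator 2^5 = 32: Σ 2^(−ℓᵢ) = 1/32 + 8/32 + 8/32 + 8/32 = 25/32 = 0.78125.
Kraft's inequality requires Σ ≤ 1; here Σ = 0.78125 ≤ 1, so such a prefix code exists.

0.78125; yes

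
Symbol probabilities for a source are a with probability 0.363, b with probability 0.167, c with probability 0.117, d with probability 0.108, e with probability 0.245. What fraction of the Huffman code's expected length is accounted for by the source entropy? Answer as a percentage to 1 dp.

Entropy H = −Σ p log₂ p ≈ 2.1680 bits.
Huffman merges: 27/250+117/1000→9/40; 167/1000+9/40→49/125; 49/200+363/1000→76/125; 49/125+76/125→1. L = 89/40 ≈ 2.2250.
Efficiency = H/L = 2.1680/2.2250 = 97.4%.

97.4%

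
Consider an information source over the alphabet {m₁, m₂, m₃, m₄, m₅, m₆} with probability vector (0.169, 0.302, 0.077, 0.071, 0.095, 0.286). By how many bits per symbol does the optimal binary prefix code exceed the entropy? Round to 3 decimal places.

0.041 bits

Entropy H = −Σ p log₂ p ≈ 2.3500 bits.
Huffman merges: 71/1000+77/1000→37/250; 19/200+37/250→243/1000; 169/1000+243/1000→103/250; 143/500+151/500→147/250; 103/250+147/250→1. L = 2391/1000 ≈ 2.3910.
L − H = 2.3910 − 2.3500 = 0.041 bits.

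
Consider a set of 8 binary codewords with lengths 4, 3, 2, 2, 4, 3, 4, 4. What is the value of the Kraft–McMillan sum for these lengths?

With common denominator 2^4 = 16: Σ 2^(−ℓᵢ) = 1/16 + 2/16 + 4/16 + 4/16 + 1/16 + 2/16 + 1/16 + 1/16 = 16/16 = 1.

1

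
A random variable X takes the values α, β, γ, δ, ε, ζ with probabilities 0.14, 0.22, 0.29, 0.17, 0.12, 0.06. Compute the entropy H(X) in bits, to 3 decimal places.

H = −Σ pᵢ log₂ pᵢ.
−0.14·log₂(0.14) = 0.3971
−0.22·log₂(0.22) = 0.4806
−0.29·log₂(0.29) = 0.5179
−0.17·log₂(0.17) = 0.4346
−0.12·log₂(0.12) = 0.3671
−0.06·log₂(0.06) = 0.2435
Sum ≈ 2.4408 → 2.441 bits.

2.441 bits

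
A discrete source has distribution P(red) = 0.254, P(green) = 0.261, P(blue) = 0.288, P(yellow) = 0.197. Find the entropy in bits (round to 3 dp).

1.987 bits

H = −Σ pᵢ log₂ pᵢ.
−0.254·log₂(0.254) = 0.5022
−0.261·log₂(0.261) = 0.5058
−0.288·log₂(0.288) = 0.5172
−0.197·log₂(0.197) = 0.4617
Sum ≈ 1.9869 → 1.987 bits.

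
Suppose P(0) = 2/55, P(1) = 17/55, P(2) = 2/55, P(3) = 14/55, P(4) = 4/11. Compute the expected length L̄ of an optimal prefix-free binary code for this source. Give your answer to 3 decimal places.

2.036 bits/symbol

Repeatedly combine the two least-probable nodes; the expected code length is the sum of the merged weights.
merge 2/55 + 2/55 → 4/55
merge 4/55 + 14/55 → 18/55
merge 17/55 + 18/55 → 7/11
merge 4/11 + 7/11 → 1
L = 4/55 + 18/55 + 7/11 + 1 = 112/55 ≈ 2.036 bits/symbol.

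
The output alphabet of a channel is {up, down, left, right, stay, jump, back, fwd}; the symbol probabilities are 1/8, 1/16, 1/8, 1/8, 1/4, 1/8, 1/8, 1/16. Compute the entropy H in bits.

Each probability is a power of 1/2, so log₂(1/p) is an integer.
H = Σ p·log₂(1/p) = 1/8·3 + 1/16·4 + 1/8·3 + 1/8·3 + 1/4·2 + 1/8·3 + 1/8·3 + 1/16·4 = 2.875 bits.

2.875 bits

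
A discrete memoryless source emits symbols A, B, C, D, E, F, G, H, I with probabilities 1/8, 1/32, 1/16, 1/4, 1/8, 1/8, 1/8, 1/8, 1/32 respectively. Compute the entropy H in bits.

2.9375 bits

Each probability is a power of 1/2, so log₂(1/p) is an integer.
H = Σ p·log₂(1/p) = 1/8·3 + 1/32·5 + 1/16·4 + 1/4·2 + 1/8·3 + 1/8·3 + 1/8·3 + 1/8·3 + 1/32·5 = 2.9375 bits.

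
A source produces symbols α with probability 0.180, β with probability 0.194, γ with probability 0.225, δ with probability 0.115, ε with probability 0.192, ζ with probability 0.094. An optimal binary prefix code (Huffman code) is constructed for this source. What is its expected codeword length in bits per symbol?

Repeatedly combine the two least-probable nodes; the expected code length is the sum of the merged weights.
merge 47/500 + 23/200 → 209/1000
merge 9/50 + 24/125 → 93/250
merge 97/500 + 209/1000 → 403/1000
merge 9/40 + 93/250 → 597/1000
merge 403/1000 + 597/1000 → 1
L = 209/1000 + 93/250 + 403/1000 + 597/1000 + 1 = 2581/1000 = 2.581 bits/symbol.

2.581 bits/symbol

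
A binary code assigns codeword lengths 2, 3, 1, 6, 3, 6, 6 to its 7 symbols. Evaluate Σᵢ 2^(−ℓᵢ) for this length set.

1.046875

With common denominator 2^6 = 64: Σ 2^(−ℓᵢ) = 16/64 + 8/64 + 32/64 + 1/64 + 8/64 + 1/64 + 1/64 = 67/64 = 1.046875.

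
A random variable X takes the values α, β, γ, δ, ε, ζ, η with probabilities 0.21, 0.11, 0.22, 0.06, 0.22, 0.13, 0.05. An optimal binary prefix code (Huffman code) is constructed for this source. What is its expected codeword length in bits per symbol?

Repeatedly combine the two least-probable nodes; the expected code length is the sum of the merged weights.
merge 1/20 + 3/50 → 11/100
merge 11/100 + 11/100 → 11/50
merge 13/100 + 21/100 → 17/50
merge 11/50 + 11/50 → 11/25
merge 11/50 + 17/50 → 14/25
merge 11/25 + 14/25 → 1
L = 11/100 + 11/50 + 17/50 + 11/25 + 14/25 + 1 = 267/100 = 2.67 bits/symbol.

2.67 bits/symbol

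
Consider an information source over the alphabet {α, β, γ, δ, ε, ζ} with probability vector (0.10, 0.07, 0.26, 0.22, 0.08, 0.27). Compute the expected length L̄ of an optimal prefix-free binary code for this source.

2.4 bits/symbol

Repeatedly combine the two least-probable nodes; the expected code length is the sum of the merged weights.
merge 7/100 + 2/25 → 3/20
merge 1/10 + 3/20 → 1/4
merge 11/50 + 1/4 → 47/100
merge 13/50 + 27/100 → 53/100
merge 47/100 + 53/100 → 1
L = 3/20 + 1/4 + 47/100 + 53/100 + 1 = 12/5 = 2.4 bits/symbol.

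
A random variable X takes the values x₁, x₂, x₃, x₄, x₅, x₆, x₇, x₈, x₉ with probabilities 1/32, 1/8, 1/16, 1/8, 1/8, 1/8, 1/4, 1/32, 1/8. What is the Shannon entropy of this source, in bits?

2.9375 bits

Each probability is a power of 1/2, so log₂(1/p) is an integer.
H = Σ p·log₂(1/p) = 1/32·5 + 1/8·3 + 1/16·4 + 1/8·3 + 1/8·3 + 1/8·3 + 1/4·2 + 1/32·5 + 1/8·3 = 2.9375 bits.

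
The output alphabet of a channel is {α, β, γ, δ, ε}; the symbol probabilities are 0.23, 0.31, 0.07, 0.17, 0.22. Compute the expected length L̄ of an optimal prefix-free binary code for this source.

2.24 bits/symbol

Repeatedly combine the two least-probable nodes; the expected code length is the sum of the merged weights.
merge 7/100 + 17/100 → 6/25
merge 11/50 + 23/100 → 9/20
merge 6/25 + 31/100 → 11/20
merge 9/20 + 11/20 → 1
L = 6/25 + 9/20 + 11/20 + 1 = 56/25 = 2.24 bits/symbol.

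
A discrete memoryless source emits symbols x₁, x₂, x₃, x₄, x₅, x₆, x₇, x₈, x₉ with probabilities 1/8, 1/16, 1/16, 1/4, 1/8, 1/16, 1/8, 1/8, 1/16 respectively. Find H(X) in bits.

Each probability is a power of 1/2, so log₂(1/p) is an integer.
H = Σ p·log₂(1/p) = 1/8·3 + 1/16·4 + 1/16·4 + 1/4·2 + 1/8·3 + 1/16·4 + 1/8·3 + 1/8·3 + 1/16·4 = 3 bits.

3 bits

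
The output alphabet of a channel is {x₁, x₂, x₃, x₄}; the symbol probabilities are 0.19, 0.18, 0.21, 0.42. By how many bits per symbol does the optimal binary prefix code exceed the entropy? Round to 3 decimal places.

Entropy H = −Σ p log₂ p ≈ 1.8990 bits.
Huffman merges: 9/50+19/100→37/100; 21/100+37/100→29/50; 21/50+29/50→1. L = 39/20 ≈ 1.9500.
L − H = 1.9500 − 1.8990 = 0.051 bits.

0.051 bits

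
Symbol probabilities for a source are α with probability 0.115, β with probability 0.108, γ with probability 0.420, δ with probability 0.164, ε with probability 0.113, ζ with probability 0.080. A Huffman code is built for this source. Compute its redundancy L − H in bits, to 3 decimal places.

Entropy H = −Σ p log₂ p ≈ 2.3060 bits.
Huffman merges: 2/25+27/250→47/250; 113/1000+23/200→57/250; 41/250+47/250→44/125; 57/250+44/125→29/50; 21/50+29/50→1. L = 587/250 ≈ 2.3480.
L − H = 2.3480 − 2.3060 = 0.042 bits.

0.042 bits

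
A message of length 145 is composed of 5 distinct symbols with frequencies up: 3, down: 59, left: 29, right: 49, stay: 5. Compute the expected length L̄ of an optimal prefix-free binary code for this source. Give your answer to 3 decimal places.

1.903 bits/symbol

Probabilities are the counts divided by 145.
Repeatedly combine the two least-probable nodes; the expected code length is the sum of the merged weights.
merge 3/145 + 1/29 → 8/145
merge 8/145 + 1/5 → 37/145
merge 37/145 + 49/145 → 86/145
merge 59/145 + 86/145 → 1
L = 8/145 + 37/145 + 86/145 + 1 = 276/145 ≈ 1.903 bits/symbol.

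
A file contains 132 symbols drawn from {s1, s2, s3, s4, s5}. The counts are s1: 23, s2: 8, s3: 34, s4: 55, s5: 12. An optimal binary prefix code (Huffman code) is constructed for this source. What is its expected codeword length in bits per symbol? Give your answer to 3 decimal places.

2.061 bits/symbol

Probabilities are the counts divided by 132.
Repeatedly combine the two least-probable nodes; the expected code length is the sum of the merged weights.
merge 2/33 + 1/11 → 5/33
merge 5/33 + 23/132 → 43/132
merge 17/66 + 43/132 → 7/12
merge 5/12 + 7/12 → 1
L = 5/33 + 43/132 + 7/12 + 1 = 68/33 ≈ 2.061 bits/symbol.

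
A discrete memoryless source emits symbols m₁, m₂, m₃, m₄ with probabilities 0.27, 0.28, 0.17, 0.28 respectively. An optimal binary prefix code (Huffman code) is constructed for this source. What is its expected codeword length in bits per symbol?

2 bits/symbol

Repeatedly combine the two least-probable nodes; the expected code length is the sum of the merged weights.
merge 17/100 + 27/100 → 11/25
merge 7/25 + 7/25 → 14/25
merge 11/25 + 14/25 → 1
L = 11/25 + 14/25 + 1 = 2 bits/symbol.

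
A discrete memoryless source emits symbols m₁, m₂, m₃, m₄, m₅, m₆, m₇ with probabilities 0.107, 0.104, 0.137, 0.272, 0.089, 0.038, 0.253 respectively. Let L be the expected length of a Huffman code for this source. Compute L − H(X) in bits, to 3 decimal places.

Entropy H = −Σ p log₂ p ≈ 2.5799 bits.
Huffman merges: 19/500+89/1000→127/1000; 13/125+107/1000→211/1000; 127/1000+137/1000→33/125; 211/1000+253/1000→58/125; 33/125+34/125→67/125; 58/125+67/125→1. L = 1301/500 ≈ 2.6020.
L − H = 2.6020 − 2.5799 = 0.022 bits.

0.022 bits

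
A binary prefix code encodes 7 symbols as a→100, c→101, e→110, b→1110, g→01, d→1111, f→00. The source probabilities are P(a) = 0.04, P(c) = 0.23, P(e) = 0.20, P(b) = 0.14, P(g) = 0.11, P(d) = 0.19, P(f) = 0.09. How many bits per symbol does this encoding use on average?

3.13 bits/symbol

L̄ = Σ pᵢ·ℓᵢ = 0.04·3 + 0.23·3 + 0.20·3 + 0.14·4 + 0.11·2 + 0.19·4 + 0.09·2 = 3.13 bits/symbol.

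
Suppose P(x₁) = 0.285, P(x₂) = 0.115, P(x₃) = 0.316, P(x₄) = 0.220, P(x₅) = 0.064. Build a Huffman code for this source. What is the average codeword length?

Repeatedly combine the two least-probable nodes; the expected code length is the sum of the merged weights.
merge 8/125 + 23/200 → 179/1000
merge 179/1000 + 11/50 → 399/1000
merge 57/200 + 79/250 → 601/1000
merge 399/1000 + 601/1000 → 1
L = 179/1000 + 399/1000 + 601/1000 + 1 = 2179/1000 = 2.179 bits/symbol.

2.179 bits/symbol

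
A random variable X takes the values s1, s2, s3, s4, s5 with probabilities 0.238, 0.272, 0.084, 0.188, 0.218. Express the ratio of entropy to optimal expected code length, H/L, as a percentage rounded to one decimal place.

98.4%

Entropy H = −Σ p log₂ p ≈ 2.2363 bits.
Huffman merges: 21/250+47/250→34/125; 109/500+119/500→57/125; 34/125+34/125→68/125; 57/125+68/125→1. L = 284/125 ≈ 2.2720.
Efficiency = H/L = 2.2363/2.2720 = 98.4%.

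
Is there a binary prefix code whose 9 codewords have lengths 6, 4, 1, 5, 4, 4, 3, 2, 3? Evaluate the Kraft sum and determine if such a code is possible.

1.234375; no

With common denominator 2^6 = 64: Σ 2^(−ℓᵢ) = 1/64 + 4/64 + 32/64 + 2/64 + 4/64 + 4/64 + 8/64 + 16/64 + 8/64 = 79/64 = 1.234375.
Kraft's inequality requires Σ ≤ 1; here Σ = 1.234375 > 1, so no such prefix code exists.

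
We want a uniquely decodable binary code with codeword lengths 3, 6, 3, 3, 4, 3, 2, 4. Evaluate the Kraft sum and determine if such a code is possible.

0.890625; yes

With common denominator 2^6 = 64: Σ 2^(−ℓᵢ) = 8/64 + 1/64 + 8/64 + 8/64 + 4/64 + 8/64 + 16/64 + 4/64 = 57/64 = 0.890625.
Kraft's inequality requires Σ ≤ 1; here Σ = 0.890625 ≤ 1, so such a prefix code exists.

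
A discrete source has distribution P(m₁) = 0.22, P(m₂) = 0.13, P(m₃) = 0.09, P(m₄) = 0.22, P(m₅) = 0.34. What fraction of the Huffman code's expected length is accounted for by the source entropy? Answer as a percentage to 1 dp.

98.5%

Entropy H = −Σ p log₂ p ≈ 2.1856 bits.
Huffman merges: 9/100+13/100→11/50; 11/50+11/50→11/25; 11/50+17/50→14/25; 11/25+14/25→1. L = 111/50 ≈ 2.2200.
Efficiency = H/L = 2.1856/2.2200 = 98.5%.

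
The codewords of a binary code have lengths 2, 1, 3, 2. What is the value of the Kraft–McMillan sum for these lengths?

1.125

With common denominator 2^3 = 8: Σ 2^(−ℓᵢ) = 2/8 + 4/8 + 1/8 + 2/8 = 9/8 = 1.125.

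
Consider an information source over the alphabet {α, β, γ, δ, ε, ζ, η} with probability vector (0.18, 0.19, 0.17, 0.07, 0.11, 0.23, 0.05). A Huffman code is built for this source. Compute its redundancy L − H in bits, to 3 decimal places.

Entropy H = −Σ p log₂ p ≈ 2.6577 bits.
Huffman merges: 1/20+7/100→3/25; 11/100+3/25→23/100; 17/100+9/50→7/20; 19/100+23/100→21/50; 23/100+7/20→29/50; 21/50+29/50→1. L = 27/10 ≈ 2.7000.
L − H = 2.7000 − 2.6577 = 0.042 bits.

0.042 bits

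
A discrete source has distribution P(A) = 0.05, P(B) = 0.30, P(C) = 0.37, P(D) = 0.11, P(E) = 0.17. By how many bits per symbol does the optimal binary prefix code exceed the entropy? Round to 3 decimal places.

Entropy H = −Σ p log₂ p ≈ 2.0528 bits.
Huffman merges: 1/20+11/100→4/25; 4/25+17/100→33/100; 3/10+33/100→63/100; 37/100+63/100→1. L = 53/25 ≈ 2.1200.
L − H = 2.1200 − 2.0528 = 0.067 bits.

0.067 bits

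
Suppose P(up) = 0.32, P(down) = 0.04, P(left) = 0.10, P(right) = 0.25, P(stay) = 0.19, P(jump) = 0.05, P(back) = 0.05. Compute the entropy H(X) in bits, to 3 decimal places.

2.431 bits

H = −Σ pᵢ log₂ pᵢ.
−0.32·log₂(0.32) = 0.5260
−0.04·log₂(0.04) = 0.1858
−0.10·log₂(0.10) = 0.3322
−0.25·log₂(0.25) = 0.5000
−0.19·log₂(0.19) = 0.4552
−0.05·log₂(0.05) = 0.2161
−0.05·log₂(0.05) = 0.2161
Sum ≈ 2.4314 → 2.431 bits.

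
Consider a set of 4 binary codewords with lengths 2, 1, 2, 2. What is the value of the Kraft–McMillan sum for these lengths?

With common denominator 2^2 = 4: Σ 2^(−ℓᵢ) = 1/4 + 2/4 + 1/4 + 1/4 = 5/4 = 1.25.

1.25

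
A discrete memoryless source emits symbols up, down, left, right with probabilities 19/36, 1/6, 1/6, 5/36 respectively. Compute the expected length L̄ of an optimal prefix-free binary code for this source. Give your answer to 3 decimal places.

Repeatedly combine the two least-probable nodes; the expected code length is the sum of the merged weights.
merge 5/36 + 1/6 → 11/36
merge 1/6 + 11/36 → 17/36
merge 17/36 + 19/36 → 1
L = 11/36 + 17/36 + 1 = 16/9 ≈ 1.778 bits/symbol.

1.778 bits/symbol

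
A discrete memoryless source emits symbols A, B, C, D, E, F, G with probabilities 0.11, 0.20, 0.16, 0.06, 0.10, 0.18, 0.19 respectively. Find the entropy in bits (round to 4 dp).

2.7139 bits

H = −Σ pᵢ log₂ pᵢ.
−0.11·log₂(0.11) = 0.3503
−0.20·log₂(0.20) = 0.4644
−0.16·log₂(0.16) = 0.4230
−0.06·log₂(0.06) = 0.2435
−0.10·log₂(0.10) = 0.3322
−0.18·log₂(0.18) = 0.4453
−0.19·log₂(0.19) = 0.4552
Sum ≈ 2.7139 → 2.7139 bits.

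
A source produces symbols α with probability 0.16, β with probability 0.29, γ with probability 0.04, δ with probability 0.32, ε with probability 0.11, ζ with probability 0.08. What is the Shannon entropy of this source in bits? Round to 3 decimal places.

2.295 bits

H = −Σ pᵢ log₂ pᵢ.
−0.16·log₂(0.16) = 0.4230
−0.29·log₂(0.29) = 0.5179
−0.04·log₂(0.04) = 0.1858
−0.32·log₂(0.32) = 0.5260
−0.11·log₂(0.11) = 0.3503
−0.08·log₂(0.08) = 0.2915
Sum ≈ 2.2945 → 2.295 bits.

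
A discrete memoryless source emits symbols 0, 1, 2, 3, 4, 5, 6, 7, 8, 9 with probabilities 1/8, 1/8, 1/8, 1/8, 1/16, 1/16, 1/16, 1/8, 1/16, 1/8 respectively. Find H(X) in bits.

3.25 bits

Each probability is a power of 1/2, so log₂(1/p) is an integer.
H = Σ p·log₂(1/p) = 1/8·3 + 1/8·3 + 1/8·3 + 1/8·3 + 1/16·4 + 1/16·4 + 1/16·4 + 1/8·3 + 1/16·4 + 1/8·3 = 3.25 bits.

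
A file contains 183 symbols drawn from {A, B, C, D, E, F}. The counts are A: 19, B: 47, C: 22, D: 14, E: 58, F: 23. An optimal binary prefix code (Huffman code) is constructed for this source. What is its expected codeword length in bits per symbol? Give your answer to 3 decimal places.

Probabilities are the counts divided by 183.
Repeatedly combine the two least-probable nodes; the expected code length is the sum of the merged weights.
merge 14/183 + 19/183 → 11/61
merge 22/183 + 23/183 → 15/61
merge 11/61 + 15/61 → 26/61
merge 47/183 + 58/183 → 35/61
merge 26/61 + 35/61 → 1
L = 11/61 + 15/61 + 26/61 + 35/61 + 1 = 148/61 ≈ 2.426 bits/symbol.

2.426 bits/symbol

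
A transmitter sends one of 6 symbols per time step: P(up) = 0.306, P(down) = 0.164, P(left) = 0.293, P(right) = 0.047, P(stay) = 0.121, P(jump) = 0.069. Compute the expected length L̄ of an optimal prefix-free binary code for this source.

Repeatedly combine the two least-probable nodes; the expected code length is the sum of the merged weights.
merge 47/1000 + 69/1000 → 29/250
merge 29/250 + 121/1000 → 237/1000
merge 41/250 + 237/1000 → 401/1000
merge 293/1000 + 153/500 → 599/1000
merge 401/1000 + 599/1000 → 1
L = 29/250 + 237/1000 + 401/1000 + 599/1000 + 1 = 2353/1000 = 2.353 bits/symbol.

2.353 bits/symbol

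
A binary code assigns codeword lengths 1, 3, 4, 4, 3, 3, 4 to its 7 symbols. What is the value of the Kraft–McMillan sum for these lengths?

With common denominator 2^4 = 16: Σ 2^(−ℓᵢ) = 8/16 + 2/16 + 1/16 + 1/16 + 2/16 + 2/16 + 1/16 = 17/16 = 1.0625.

1.0625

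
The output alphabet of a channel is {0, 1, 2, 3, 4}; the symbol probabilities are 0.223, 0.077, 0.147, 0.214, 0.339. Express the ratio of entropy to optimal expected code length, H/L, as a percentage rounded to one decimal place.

Entropy H = −Σ p log₂ p ≈ 2.1793 bits.
Huffman merges: 77/1000+147/1000→28/125; 107/500+223/1000→437/1000; 28/125+339/1000→563/1000; 437/1000+563/1000→1. L = 278/125 ≈ 2.2240.
Efficiency = H/L = 2.1793/2.2240 = 98.0%.

98.0%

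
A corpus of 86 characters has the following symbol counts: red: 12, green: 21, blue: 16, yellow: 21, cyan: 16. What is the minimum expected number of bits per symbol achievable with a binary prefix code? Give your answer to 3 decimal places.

Probabilities are the counts divided by 86.
Repeatedly combine the two least-probable nodes; the expected code length is the sum of the merged weights.
merge 6/43 + 8/43 → 14/43
merge 8/43 + 21/86 → 37/86
merge 21/86 + 14/43 → 49/86
merge 37/86 + 49/86 → 1
L = 14/43 + 37/86 + 49/86 + 1 = 100/43 ≈ 2.326 bits/symbol.

2.326 bits/symbol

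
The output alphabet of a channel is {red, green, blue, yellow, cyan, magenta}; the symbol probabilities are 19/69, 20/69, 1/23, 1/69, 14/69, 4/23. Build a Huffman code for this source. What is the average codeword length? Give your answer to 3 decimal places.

Repeatedly combine the two least-probable nodes; the expected code length is the sum of the merged weights.
merge 1/69 + 1/23 → 4/69
merge 4/69 + 4/23 → 16/69
merge 14/69 + 16/69 → 10/23
merge 19/69 + 20/69 → 13/23
merge 10/23 + 13/23 → 1
L = 4/69 + 16/69 + 10/23 + 13/23 + 1 = 158/69 ≈ 2.290 bits/symbol.

2.290 bits/symbol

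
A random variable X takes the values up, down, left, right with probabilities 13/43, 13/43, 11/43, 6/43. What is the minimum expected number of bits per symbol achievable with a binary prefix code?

2 bits/symbol

Repeatedly combine the two least-probable nodes; the expected code length is the sum of the merged weights.
merge 6/43 + 11/43 → 17/43
merge 13/43 + 13/43 → 26/43
merge 17/43 + 26/43 → 1
L = 17/43 + 26/43 + 1 = 2 bits/symbol.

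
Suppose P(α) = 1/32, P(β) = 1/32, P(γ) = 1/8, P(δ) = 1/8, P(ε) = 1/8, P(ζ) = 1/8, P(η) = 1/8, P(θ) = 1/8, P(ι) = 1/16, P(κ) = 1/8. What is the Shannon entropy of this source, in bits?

3.1875 bits

Each probability is a power of 1/2, so log₂(1/p) is an integer.
H = Σ p·log₂(1/p) = 1/32·5 + 1/32·5 + 1/8·3 + 1/8·3 + 1/8·3 + 1/8·3 + 1/8·3 + 1/8·3 + 1/16·4 + 1/8·3 = 3.1875 bits.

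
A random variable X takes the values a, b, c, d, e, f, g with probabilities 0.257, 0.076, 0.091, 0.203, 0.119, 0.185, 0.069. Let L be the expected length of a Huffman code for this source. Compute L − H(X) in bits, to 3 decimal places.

Entropy H = −Σ p log₂ p ≈ 2.6499 bits.
Huffman merges: 69/1000+19/250→29/200; 91/1000+119/1000→21/100; 29/200+37/200→33/100; 203/1000+21/100→413/1000; 257/1000+33/100→587/1000; 413/1000+587/1000→1. L = 537/200 ≈ 2.6850.
L − H = 2.6850 − 2.6499 = 0.035 bits.

0.035 bits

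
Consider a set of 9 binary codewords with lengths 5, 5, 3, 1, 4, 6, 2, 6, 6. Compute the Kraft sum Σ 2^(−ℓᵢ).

1.046875

With common denominator 2^6 = 64: Σ 2^(−ℓᵢ) = 2/64 + 2/64 + 8/64 + 32/64 + 4/64 + 1/64 + 16/64 + 1/64 + 1/64 = 67/64 = 1.046875.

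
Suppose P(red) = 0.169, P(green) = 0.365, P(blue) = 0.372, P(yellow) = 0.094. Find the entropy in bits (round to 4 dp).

1.8155 bits

H = −Σ pᵢ log₂ pᵢ.
−0.169·log₂(0.169) = 0.4335
−0.365·log₂(0.365) = 0.5307
−0.372·log₂(0.372) = 0.5307
−0.094·log₂(0.094) = 0.3207
Sum ≈ 1.8155 → 1.8155 bits.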